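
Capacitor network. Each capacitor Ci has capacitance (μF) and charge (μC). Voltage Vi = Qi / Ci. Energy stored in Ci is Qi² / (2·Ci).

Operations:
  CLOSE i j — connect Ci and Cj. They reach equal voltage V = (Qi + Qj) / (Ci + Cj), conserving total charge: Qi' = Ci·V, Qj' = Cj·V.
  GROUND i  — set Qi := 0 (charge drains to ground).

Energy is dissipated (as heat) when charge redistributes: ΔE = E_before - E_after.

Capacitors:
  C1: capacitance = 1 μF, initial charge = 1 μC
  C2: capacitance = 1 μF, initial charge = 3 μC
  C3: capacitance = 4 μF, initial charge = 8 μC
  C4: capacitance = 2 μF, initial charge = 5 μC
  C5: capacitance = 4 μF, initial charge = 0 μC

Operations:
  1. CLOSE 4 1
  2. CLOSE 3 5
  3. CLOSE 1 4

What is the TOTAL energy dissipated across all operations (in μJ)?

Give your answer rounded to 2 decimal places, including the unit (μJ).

Initial: C1(1μF, Q=1μC, V=1.00V), C2(1μF, Q=3μC, V=3.00V), C3(4μF, Q=8μC, V=2.00V), C4(2μF, Q=5μC, V=2.50V), C5(4μF, Q=0μC, V=0.00V)
Op 1: CLOSE 4-1: Q_total=6.00, C_total=3.00, V=2.00; Q4=4.00, Q1=2.00; dissipated=0.750
Op 2: CLOSE 3-5: Q_total=8.00, C_total=8.00, V=1.00; Q3=4.00, Q5=4.00; dissipated=4.000
Op 3: CLOSE 1-4: Q_total=6.00, C_total=3.00, V=2.00; Q1=2.00, Q4=4.00; dissipated=0.000
Total dissipated: 4.750 μJ

Answer: 4.75 μJ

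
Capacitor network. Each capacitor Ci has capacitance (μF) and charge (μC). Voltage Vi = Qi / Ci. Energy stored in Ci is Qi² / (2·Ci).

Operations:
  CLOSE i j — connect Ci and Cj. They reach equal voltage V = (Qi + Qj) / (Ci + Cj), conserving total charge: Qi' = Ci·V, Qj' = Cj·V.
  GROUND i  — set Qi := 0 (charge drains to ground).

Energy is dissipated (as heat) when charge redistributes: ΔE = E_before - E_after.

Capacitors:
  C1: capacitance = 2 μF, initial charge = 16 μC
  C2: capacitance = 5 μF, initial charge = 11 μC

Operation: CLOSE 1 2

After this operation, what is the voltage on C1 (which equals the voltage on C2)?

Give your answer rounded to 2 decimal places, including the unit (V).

Answer: 3.86 V

Derivation:
Initial: C1(2μF, Q=16μC, V=8.00V), C2(5μF, Q=11μC, V=2.20V)
Op 1: CLOSE 1-2: Q_total=27.00, C_total=7.00, V=3.86; Q1=7.71, Q2=19.29; dissipated=24.029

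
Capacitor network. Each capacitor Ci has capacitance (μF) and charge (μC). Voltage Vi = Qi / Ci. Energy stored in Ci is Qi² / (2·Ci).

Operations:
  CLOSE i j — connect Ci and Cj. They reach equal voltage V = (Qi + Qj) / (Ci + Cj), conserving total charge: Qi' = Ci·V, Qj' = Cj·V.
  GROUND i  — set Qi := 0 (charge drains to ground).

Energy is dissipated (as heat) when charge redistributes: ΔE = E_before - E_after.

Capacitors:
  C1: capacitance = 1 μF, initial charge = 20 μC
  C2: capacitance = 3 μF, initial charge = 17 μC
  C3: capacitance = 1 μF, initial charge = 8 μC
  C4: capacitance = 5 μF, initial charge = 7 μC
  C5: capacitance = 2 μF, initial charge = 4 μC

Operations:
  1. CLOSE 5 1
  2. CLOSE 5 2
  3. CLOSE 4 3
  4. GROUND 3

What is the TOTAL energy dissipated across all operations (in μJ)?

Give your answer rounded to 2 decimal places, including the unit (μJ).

Answer: 132.54 μJ

Derivation:
Initial: C1(1μF, Q=20μC, V=20.00V), C2(3μF, Q=17μC, V=5.67V), C3(1μF, Q=8μC, V=8.00V), C4(5μF, Q=7μC, V=1.40V), C5(2μF, Q=4μC, V=2.00V)
Op 1: CLOSE 5-1: Q_total=24.00, C_total=3.00, V=8.00; Q5=16.00, Q1=8.00; dissipated=108.000
Op 2: CLOSE 5-2: Q_total=33.00, C_total=5.00, V=6.60; Q5=13.20, Q2=19.80; dissipated=3.267
Op 3: CLOSE 4-3: Q_total=15.00, C_total=6.00, V=2.50; Q4=12.50, Q3=2.50; dissipated=18.150
Op 4: GROUND 3: Q3=0; energy lost=3.125
Total dissipated: 132.542 μJ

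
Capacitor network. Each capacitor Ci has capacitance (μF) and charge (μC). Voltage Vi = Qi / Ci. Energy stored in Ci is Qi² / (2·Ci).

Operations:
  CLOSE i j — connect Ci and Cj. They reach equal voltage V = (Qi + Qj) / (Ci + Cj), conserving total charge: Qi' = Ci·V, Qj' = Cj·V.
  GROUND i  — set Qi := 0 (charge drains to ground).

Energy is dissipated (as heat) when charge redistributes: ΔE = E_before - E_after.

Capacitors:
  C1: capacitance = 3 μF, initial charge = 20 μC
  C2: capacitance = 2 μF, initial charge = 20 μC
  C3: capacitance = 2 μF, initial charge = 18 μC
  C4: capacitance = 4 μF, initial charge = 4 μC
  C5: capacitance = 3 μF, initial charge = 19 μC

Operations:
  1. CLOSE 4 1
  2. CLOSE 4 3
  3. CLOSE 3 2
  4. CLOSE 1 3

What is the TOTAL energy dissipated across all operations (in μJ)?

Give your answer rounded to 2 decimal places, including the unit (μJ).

Initial: C1(3μF, Q=20μC, V=6.67V), C2(2μF, Q=20μC, V=10.00V), C3(2μF, Q=18μC, V=9.00V), C4(4μF, Q=4μC, V=1.00V), C5(3μF, Q=19μC, V=6.33V)
Op 1: CLOSE 4-1: Q_total=24.00, C_total=7.00, V=3.43; Q4=13.71, Q1=10.29; dissipated=27.524
Op 2: CLOSE 4-3: Q_total=31.71, C_total=6.00, V=5.29; Q4=21.14, Q3=10.57; dissipated=20.694
Op 3: CLOSE 3-2: Q_total=30.57, C_total=4.00, V=7.64; Q3=15.29, Q2=15.29; dissipated=11.112
Op 4: CLOSE 1-3: Q_total=25.57, C_total=5.00, V=5.11; Q1=15.34, Q3=10.23; dissipated=10.656
Total dissipated: 69.986 μJ

Answer: 69.99 μJ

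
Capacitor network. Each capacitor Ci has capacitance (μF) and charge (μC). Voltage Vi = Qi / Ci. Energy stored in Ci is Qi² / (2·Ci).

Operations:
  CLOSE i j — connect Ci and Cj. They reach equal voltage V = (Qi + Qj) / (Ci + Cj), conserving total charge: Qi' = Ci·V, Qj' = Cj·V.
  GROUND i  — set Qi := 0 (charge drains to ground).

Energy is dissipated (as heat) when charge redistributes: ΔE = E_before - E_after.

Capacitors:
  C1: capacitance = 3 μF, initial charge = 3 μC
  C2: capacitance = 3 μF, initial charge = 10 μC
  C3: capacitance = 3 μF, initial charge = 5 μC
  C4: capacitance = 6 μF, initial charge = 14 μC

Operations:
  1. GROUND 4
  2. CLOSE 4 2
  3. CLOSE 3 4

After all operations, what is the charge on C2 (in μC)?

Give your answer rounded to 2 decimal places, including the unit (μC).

Answer: 3.33 μC

Derivation:
Initial: C1(3μF, Q=3μC, V=1.00V), C2(3μF, Q=10μC, V=3.33V), C3(3μF, Q=5μC, V=1.67V), C4(6μF, Q=14μC, V=2.33V)
Op 1: GROUND 4: Q4=0; energy lost=16.333
Op 2: CLOSE 4-2: Q_total=10.00, C_total=9.00, V=1.11; Q4=6.67, Q2=3.33; dissipated=11.111
Op 3: CLOSE 3-4: Q_total=11.67, C_total=9.00, V=1.30; Q3=3.89, Q4=7.78; dissipated=0.309
Final charges: Q1=3.00, Q2=3.33, Q3=3.89, Q4=7.78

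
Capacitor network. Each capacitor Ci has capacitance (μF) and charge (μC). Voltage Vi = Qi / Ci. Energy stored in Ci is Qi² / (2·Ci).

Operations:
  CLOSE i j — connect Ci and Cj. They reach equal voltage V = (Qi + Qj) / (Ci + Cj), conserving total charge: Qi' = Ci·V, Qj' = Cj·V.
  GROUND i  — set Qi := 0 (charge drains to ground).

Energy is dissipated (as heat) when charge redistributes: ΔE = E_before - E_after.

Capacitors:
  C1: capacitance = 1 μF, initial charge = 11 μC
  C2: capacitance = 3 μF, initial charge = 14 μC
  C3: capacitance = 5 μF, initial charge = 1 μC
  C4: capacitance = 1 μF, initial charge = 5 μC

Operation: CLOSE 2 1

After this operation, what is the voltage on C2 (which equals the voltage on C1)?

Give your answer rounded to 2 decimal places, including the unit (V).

Initial: C1(1μF, Q=11μC, V=11.00V), C2(3μF, Q=14μC, V=4.67V), C3(5μF, Q=1μC, V=0.20V), C4(1μF, Q=5μC, V=5.00V)
Op 1: CLOSE 2-1: Q_total=25.00, C_total=4.00, V=6.25; Q2=18.75, Q1=6.25; dissipated=15.042

Answer: 6.25 V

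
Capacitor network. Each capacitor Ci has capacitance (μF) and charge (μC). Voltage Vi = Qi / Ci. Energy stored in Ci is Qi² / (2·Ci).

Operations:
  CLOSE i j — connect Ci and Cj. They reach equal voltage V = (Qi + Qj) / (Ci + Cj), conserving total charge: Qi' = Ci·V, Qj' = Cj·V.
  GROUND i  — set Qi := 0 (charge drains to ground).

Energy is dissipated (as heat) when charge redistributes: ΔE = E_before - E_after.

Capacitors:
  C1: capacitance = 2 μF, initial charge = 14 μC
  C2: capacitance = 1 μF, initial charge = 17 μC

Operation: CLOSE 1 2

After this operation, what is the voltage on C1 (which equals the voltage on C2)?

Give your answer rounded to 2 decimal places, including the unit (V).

Answer: 10.33 V

Derivation:
Initial: C1(2μF, Q=14μC, V=7.00V), C2(1μF, Q=17μC, V=17.00V)
Op 1: CLOSE 1-2: Q_total=31.00, C_total=3.00, V=10.33; Q1=20.67, Q2=10.33; dissipated=33.333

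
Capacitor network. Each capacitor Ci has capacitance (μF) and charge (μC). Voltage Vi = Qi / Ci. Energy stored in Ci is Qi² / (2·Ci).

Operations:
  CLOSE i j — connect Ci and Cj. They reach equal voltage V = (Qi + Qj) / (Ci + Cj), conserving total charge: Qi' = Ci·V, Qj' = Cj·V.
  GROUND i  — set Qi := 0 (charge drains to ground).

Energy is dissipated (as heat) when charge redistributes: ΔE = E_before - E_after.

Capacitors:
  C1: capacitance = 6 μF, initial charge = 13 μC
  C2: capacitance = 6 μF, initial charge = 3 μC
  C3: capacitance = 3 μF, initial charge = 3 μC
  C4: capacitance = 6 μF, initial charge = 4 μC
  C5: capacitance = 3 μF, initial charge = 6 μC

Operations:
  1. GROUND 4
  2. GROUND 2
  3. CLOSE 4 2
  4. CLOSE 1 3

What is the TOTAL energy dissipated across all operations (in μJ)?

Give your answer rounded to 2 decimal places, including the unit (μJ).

Initial: C1(6μF, Q=13μC, V=2.17V), C2(6μF, Q=3μC, V=0.50V), C3(3μF, Q=3μC, V=1.00V), C4(6μF, Q=4μC, V=0.67V), C5(3μF, Q=6μC, V=2.00V)
Op 1: GROUND 4: Q4=0; energy lost=1.333
Op 2: GROUND 2: Q2=0; energy lost=0.750
Op 3: CLOSE 4-2: Q_total=0.00, C_total=12.00, V=0.00; Q4=0.00, Q2=0.00; dissipated=0.000
Op 4: CLOSE 1-3: Q_total=16.00, C_total=9.00, V=1.78; Q1=10.67, Q3=5.33; dissipated=1.361
Total dissipated: 3.444 μJ

Answer: 3.44 μJ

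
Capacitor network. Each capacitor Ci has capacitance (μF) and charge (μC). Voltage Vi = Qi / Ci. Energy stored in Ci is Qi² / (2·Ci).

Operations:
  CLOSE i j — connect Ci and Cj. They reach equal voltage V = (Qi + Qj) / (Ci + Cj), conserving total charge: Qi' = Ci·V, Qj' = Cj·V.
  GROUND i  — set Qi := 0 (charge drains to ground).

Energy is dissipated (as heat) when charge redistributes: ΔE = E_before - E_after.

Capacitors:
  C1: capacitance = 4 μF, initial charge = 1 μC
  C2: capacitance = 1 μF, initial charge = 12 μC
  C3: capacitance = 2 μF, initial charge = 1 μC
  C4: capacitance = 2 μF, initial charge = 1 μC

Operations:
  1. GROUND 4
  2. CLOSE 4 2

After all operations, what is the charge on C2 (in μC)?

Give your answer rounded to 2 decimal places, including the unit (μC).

Answer: 4.00 μC

Derivation:
Initial: C1(4μF, Q=1μC, V=0.25V), C2(1μF, Q=12μC, V=12.00V), C3(2μF, Q=1μC, V=0.50V), C4(2μF, Q=1μC, V=0.50V)
Op 1: GROUND 4: Q4=0; energy lost=0.250
Op 2: CLOSE 4-2: Q_total=12.00, C_total=3.00, V=4.00; Q4=8.00, Q2=4.00; dissipated=48.000
Final charges: Q1=1.00, Q2=4.00, Q3=1.00, Q4=8.00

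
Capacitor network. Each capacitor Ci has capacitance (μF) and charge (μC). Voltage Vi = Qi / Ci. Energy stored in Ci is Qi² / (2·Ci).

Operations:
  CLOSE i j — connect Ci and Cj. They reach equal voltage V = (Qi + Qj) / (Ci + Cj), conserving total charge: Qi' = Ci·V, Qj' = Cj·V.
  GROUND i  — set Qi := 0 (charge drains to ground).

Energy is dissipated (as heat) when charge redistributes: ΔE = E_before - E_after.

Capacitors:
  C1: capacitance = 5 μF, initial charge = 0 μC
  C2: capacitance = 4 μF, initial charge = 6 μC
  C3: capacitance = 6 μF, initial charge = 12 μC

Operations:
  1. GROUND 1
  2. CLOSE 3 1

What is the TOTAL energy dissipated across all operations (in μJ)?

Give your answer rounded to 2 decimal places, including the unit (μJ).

Answer: 5.45 μJ

Derivation:
Initial: C1(5μF, Q=0μC, V=0.00V), C2(4μF, Q=6μC, V=1.50V), C3(6μF, Q=12μC, V=2.00V)
Op 1: GROUND 1: Q1=0; energy lost=0.000
Op 2: CLOSE 3-1: Q_total=12.00, C_total=11.00, V=1.09; Q3=6.55, Q1=5.45; dissipated=5.455
Total dissipated: 5.455 μJ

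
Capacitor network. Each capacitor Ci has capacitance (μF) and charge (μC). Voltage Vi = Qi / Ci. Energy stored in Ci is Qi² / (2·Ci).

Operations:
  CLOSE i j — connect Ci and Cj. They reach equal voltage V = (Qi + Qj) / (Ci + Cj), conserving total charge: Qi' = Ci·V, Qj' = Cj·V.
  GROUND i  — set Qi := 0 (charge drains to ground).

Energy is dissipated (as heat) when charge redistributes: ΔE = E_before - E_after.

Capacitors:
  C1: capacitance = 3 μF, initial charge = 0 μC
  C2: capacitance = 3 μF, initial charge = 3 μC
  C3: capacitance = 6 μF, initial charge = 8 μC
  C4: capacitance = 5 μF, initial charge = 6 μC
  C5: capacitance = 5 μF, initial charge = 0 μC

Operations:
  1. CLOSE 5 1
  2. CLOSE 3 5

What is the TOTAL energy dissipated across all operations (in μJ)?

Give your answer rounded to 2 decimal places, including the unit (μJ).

Initial: C1(3μF, Q=0μC, V=0.00V), C2(3μF, Q=3μC, V=1.00V), C3(6μF, Q=8μC, V=1.33V), C4(5μF, Q=6μC, V=1.20V), C5(5μF, Q=0μC, V=0.00V)
Op 1: CLOSE 5-1: Q_total=0.00, C_total=8.00, V=0.00; Q5=0.00, Q1=0.00; dissipated=0.000
Op 2: CLOSE 3-5: Q_total=8.00, C_total=11.00, V=0.73; Q3=4.36, Q5=3.64; dissipated=2.424
Total dissipated: 2.424 μJ

Answer: 2.42 μJ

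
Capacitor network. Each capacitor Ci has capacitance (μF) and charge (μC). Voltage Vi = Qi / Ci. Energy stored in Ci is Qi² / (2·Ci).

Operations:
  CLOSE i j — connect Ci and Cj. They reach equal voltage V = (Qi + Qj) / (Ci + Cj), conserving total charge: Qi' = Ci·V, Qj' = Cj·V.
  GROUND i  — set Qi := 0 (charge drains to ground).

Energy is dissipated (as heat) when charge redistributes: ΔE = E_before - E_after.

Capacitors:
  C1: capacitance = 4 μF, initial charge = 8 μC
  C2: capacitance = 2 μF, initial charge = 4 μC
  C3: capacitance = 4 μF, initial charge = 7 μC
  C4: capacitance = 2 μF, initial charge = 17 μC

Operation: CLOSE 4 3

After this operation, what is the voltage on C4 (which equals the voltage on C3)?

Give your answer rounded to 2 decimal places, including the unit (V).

Answer: 4.00 V

Derivation:
Initial: C1(4μF, Q=8μC, V=2.00V), C2(2μF, Q=4μC, V=2.00V), C3(4μF, Q=7μC, V=1.75V), C4(2μF, Q=17μC, V=8.50V)
Op 1: CLOSE 4-3: Q_total=24.00, C_total=6.00, V=4.00; Q4=8.00, Q3=16.00; dissipated=30.375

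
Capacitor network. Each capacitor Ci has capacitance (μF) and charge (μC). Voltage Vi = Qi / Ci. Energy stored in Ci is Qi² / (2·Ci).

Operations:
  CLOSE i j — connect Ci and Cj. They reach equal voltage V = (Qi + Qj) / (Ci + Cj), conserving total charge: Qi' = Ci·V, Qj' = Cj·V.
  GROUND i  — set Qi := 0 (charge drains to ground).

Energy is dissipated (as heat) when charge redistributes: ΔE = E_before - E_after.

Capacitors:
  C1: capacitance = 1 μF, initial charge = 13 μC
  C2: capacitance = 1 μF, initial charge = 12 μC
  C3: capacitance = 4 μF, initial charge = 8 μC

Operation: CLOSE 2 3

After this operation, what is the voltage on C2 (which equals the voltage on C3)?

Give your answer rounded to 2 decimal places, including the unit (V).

Answer: 4.00 V

Derivation:
Initial: C1(1μF, Q=13μC, V=13.00V), C2(1μF, Q=12μC, V=12.00V), C3(4μF, Q=8μC, V=2.00V)
Op 1: CLOSE 2-3: Q_total=20.00, C_total=5.00, V=4.00; Q2=4.00, Q3=16.00; dissipated=40.000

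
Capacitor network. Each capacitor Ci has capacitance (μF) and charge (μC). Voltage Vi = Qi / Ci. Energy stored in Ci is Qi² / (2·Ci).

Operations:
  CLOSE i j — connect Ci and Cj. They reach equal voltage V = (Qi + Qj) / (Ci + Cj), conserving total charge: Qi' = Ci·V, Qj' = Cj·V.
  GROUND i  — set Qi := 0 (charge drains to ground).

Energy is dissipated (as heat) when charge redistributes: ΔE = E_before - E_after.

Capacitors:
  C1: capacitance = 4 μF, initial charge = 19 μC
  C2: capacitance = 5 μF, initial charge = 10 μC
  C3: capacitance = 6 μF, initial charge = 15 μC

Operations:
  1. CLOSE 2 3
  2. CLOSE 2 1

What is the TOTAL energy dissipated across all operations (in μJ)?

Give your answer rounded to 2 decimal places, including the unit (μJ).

Initial: C1(4μF, Q=19μC, V=4.75V), C2(5μF, Q=10μC, V=2.00V), C3(6μF, Q=15μC, V=2.50V)
Op 1: CLOSE 2-3: Q_total=25.00, C_total=11.00, V=2.27; Q2=11.36, Q3=13.64; dissipated=0.341
Op 2: CLOSE 2-1: Q_total=30.36, C_total=9.00, V=3.37; Q2=16.87, Q1=13.49; dissipated=6.819
Total dissipated: 7.160 μJ

Answer: 7.16 μJ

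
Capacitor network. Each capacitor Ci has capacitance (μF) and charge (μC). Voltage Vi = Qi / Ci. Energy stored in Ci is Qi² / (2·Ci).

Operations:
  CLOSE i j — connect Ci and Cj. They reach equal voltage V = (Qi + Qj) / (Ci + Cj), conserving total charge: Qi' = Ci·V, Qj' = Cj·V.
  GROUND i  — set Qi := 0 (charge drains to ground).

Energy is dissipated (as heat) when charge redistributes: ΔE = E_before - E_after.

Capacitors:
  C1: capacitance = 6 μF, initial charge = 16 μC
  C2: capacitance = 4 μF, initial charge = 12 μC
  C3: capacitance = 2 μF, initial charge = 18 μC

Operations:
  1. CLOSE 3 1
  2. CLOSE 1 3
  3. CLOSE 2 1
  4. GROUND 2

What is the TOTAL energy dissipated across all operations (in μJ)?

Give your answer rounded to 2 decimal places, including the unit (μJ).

Answer: 60.08 μJ

Derivation:
Initial: C1(6μF, Q=16μC, V=2.67V), C2(4μF, Q=12μC, V=3.00V), C3(2μF, Q=18μC, V=9.00V)
Op 1: CLOSE 3-1: Q_total=34.00, C_total=8.00, V=4.25; Q3=8.50, Q1=25.50; dissipated=30.083
Op 2: CLOSE 1-3: Q_total=34.00, C_total=8.00, V=4.25; Q1=25.50, Q3=8.50; dissipated=0.000
Op 3: CLOSE 2-1: Q_total=37.50, C_total=10.00, V=3.75; Q2=15.00, Q1=22.50; dissipated=1.875
Op 4: GROUND 2: Q2=0; energy lost=28.125
Total dissipated: 60.083 μJ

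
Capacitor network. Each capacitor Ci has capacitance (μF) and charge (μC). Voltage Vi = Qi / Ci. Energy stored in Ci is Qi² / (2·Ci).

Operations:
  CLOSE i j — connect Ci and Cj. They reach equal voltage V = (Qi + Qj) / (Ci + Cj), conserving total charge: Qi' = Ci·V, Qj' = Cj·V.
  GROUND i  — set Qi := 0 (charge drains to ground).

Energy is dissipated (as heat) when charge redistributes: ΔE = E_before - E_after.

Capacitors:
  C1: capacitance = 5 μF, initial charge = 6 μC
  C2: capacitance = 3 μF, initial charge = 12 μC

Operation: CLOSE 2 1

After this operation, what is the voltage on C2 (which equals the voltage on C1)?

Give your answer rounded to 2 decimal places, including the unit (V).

Answer: 2.25 V

Derivation:
Initial: C1(5μF, Q=6μC, V=1.20V), C2(3μF, Q=12μC, V=4.00V)
Op 1: CLOSE 2-1: Q_total=18.00, C_total=8.00, V=2.25; Q2=6.75, Q1=11.25; dissipated=7.350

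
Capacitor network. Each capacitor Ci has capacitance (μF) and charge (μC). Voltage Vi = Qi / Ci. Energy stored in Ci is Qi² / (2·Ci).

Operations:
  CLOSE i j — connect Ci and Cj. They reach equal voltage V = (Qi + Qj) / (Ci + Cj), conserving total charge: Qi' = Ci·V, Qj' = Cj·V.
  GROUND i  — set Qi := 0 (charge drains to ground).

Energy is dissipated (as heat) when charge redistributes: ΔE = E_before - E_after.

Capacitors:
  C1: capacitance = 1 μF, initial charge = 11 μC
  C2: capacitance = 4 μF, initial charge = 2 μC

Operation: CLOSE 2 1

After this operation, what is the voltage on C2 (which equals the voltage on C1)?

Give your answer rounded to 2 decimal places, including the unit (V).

Initial: C1(1μF, Q=11μC, V=11.00V), C2(4μF, Q=2μC, V=0.50V)
Op 1: CLOSE 2-1: Q_total=13.00, C_total=5.00, V=2.60; Q2=10.40, Q1=2.60; dissipated=44.100

Answer: 2.60 V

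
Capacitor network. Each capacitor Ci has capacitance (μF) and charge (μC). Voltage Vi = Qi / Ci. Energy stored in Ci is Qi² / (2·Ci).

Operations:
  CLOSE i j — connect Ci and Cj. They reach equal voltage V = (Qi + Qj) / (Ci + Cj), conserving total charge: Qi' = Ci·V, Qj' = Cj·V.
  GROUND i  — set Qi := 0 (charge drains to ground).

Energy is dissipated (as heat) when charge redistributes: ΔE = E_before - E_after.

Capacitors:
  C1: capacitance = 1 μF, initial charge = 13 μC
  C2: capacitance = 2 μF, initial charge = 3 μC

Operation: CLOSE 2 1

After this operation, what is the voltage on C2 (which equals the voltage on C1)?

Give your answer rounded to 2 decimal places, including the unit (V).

Initial: C1(1μF, Q=13μC, V=13.00V), C2(2μF, Q=3μC, V=1.50V)
Op 1: CLOSE 2-1: Q_total=16.00, C_total=3.00, V=5.33; Q2=10.67, Q1=5.33; dissipated=44.083

Answer: 5.33 V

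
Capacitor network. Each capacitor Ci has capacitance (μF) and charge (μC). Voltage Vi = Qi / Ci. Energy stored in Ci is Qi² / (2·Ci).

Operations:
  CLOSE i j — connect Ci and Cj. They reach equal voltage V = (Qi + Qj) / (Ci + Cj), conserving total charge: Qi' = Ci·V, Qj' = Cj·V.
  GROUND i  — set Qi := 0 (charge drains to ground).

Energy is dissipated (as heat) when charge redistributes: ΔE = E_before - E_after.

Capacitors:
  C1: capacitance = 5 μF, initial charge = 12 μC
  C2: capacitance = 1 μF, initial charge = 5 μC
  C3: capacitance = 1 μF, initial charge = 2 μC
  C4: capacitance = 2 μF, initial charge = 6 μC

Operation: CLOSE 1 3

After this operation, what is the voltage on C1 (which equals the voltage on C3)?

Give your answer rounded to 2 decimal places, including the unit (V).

Answer: 2.33 V

Derivation:
Initial: C1(5μF, Q=12μC, V=2.40V), C2(1μF, Q=5μC, V=5.00V), C3(1μF, Q=2μC, V=2.00V), C4(2μF, Q=6μC, V=3.00V)
Op 1: CLOSE 1-3: Q_total=14.00, C_total=6.00, V=2.33; Q1=11.67, Q3=2.33; dissipated=0.067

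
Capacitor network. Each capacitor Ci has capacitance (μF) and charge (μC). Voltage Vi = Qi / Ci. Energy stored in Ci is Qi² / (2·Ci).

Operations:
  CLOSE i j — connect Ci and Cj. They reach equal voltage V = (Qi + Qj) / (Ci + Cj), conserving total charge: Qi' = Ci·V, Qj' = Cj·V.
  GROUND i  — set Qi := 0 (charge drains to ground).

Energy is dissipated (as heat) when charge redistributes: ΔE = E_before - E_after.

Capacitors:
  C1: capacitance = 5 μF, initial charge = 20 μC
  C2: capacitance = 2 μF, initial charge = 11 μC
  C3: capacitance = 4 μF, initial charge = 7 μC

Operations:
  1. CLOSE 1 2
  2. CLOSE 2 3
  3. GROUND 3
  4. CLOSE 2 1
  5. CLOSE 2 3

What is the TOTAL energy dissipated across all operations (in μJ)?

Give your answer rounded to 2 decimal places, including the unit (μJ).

Answer: 32.87 μJ

Derivation:
Initial: C1(5μF, Q=20μC, V=4.00V), C2(2μF, Q=11μC, V=5.50V), C3(4μF, Q=7μC, V=1.75V)
Op 1: CLOSE 1-2: Q_total=31.00, C_total=7.00, V=4.43; Q1=22.14, Q2=8.86; dissipated=1.607
Op 2: CLOSE 2-3: Q_total=15.86, C_total=6.00, V=2.64; Q2=5.29, Q3=10.57; dissipated=4.783
Op 3: GROUND 3: Q3=0; energy lost=13.969
Op 4: CLOSE 2-1: Q_total=27.43, C_total=7.00, V=3.92; Q2=7.84, Q1=19.59; dissipated=2.278
Op 5: CLOSE 2-3: Q_total=7.84, C_total=6.00, V=1.31; Q2=2.61, Q3=5.22; dissipated=10.236
Total dissipated: 32.873 μJ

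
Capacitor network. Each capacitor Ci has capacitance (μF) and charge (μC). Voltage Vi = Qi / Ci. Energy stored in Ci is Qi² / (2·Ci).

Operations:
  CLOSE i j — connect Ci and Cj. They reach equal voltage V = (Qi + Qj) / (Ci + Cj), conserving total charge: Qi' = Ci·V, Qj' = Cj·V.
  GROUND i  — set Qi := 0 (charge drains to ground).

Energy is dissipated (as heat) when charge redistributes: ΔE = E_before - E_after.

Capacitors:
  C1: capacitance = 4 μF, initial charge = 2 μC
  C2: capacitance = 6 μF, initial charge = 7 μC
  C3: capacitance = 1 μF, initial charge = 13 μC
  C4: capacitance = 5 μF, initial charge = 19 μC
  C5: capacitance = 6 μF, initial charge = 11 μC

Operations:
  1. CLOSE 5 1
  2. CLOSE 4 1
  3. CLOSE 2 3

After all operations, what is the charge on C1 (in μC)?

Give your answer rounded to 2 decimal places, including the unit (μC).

Answer: 10.76 μC

Derivation:
Initial: C1(4μF, Q=2μC, V=0.50V), C2(6μF, Q=7μC, V=1.17V), C3(1μF, Q=13μC, V=13.00V), C4(5μF, Q=19μC, V=3.80V), C5(6μF, Q=11μC, V=1.83V)
Op 1: CLOSE 5-1: Q_total=13.00, C_total=10.00, V=1.30; Q5=7.80, Q1=5.20; dissipated=2.133
Op 2: CLOSE 4-1: Q_total=24.20, C_total=9.00, V=2.69; Q4=13.44, Q1=10.76; dissipated=6.944
Op 3: CLOSE 2-3: Q_total=20.00, C_total=7.00, V=2.86; Q2=17.14, Q3=2.86; dissipated=60.012
Final charges: Q1=10.76, Q2=17.14, Q3=2.86, Q4=13.44, Q5=7.80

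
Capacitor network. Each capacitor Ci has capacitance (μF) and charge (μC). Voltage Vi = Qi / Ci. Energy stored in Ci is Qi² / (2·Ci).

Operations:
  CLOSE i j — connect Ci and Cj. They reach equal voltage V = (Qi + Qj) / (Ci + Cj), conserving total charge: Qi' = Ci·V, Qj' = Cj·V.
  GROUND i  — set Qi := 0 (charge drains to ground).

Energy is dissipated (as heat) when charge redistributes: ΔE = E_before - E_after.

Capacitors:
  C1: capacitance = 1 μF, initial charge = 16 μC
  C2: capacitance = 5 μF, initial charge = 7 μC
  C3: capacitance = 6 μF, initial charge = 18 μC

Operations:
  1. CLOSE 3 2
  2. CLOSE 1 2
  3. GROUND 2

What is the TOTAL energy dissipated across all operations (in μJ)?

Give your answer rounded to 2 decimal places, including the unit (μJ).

Initial: C1(1μF, Q=16μC, V=16.00V), C2(5μF, Q=7μC, V=1.40V), C3(6μF, Q=18μC, V=3.00V)
Op 1: CLOSE 3-2: Q_total=25.00, C_total=11.00, V=2.27; Q3=13.64, Q2=11.36; dissipated=3.491
Op 2: CLOSE 1-2: Q_total=27.36, C_total=6.00, V=4.56; Q1=4.56, Q2=22.80; dissipated=78.516
Op 3: GROUND 2: Q2=0; energy lost=51.998
Total dissipated: 134.005 μJ

Answer: 134.00 μJ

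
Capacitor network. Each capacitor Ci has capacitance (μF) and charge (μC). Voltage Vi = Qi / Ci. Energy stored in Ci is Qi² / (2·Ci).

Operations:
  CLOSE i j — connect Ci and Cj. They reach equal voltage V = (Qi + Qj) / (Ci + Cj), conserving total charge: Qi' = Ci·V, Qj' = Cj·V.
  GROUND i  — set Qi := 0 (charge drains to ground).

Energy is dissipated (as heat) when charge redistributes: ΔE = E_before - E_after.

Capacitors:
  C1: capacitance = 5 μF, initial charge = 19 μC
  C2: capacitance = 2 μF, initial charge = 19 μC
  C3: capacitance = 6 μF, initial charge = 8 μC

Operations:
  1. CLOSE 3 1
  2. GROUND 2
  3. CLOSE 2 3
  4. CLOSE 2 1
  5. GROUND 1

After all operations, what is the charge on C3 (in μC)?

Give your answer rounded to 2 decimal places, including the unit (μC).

Answer: 11.05 μC

Derivation:
Initial: C1(5μF, Q=19μC, V=3.80V), C2(2μF, Q=19μC, V=9.50V), C3(6μF, Q=8μC, V=1.33V)
Op 1: CLOSE 3-1: Q_total=27.00, C_total=11.00, V=2.45; Q3=14.73, Q1=12.27; dissipated=8.297
Op 2: GROUND 2: Q2=0; energy lost=90.250
Op 3: CLOSE 2-3: Q_total=14.73, C_total=8.00, V=1.84; Q2=3.68, Q3=11.05; dissipated=4.519
Op 4: CLOSE 2-1: Q_total=15.95, C_total=7.00, V=2.28; Q2=4.56, Q1=11.40; dissipated=0.269
Op 5: GROUND 1: Q1=0; energy lost=12.987
Final charges: Q1=0.00, Q2=4.56, Q3=11.05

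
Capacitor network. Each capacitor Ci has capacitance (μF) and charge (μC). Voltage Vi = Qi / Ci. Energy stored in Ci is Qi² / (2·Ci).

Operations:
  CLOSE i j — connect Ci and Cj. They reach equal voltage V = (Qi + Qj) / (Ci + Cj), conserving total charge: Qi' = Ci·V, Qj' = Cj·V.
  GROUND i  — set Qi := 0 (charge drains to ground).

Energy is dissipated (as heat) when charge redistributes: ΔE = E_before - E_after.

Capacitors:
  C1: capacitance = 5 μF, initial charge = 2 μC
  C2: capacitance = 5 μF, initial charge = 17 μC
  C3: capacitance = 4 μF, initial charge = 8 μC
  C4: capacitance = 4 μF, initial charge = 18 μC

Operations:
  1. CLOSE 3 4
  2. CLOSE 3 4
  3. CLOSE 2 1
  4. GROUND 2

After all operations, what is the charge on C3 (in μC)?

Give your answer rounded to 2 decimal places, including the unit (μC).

Answer: 13.00 μC

Derivation:
Initial: C1(5μF, Q=2μC, V=0.40V), C2(5μF, Q=17μC, V=3.40V), C3(4μF, Q=8μC, V=2.00V), C4(4μF, Q=18μC, V=4.50V)
Op 1: CLOSE 3-4: Q_total=26.00, C_total=8.00, V=3.25; Q3=13.00, Q4=13.00; dissipated=6.250
Op 2: CLOSE 3-4: Q_total=26.00, C_total=8.00, V=3.25; Q3=13.00, Q4=13.00; dissipated=0.000
Op 3: CLOSE 2-1: Q_total=19.00, C_total=10.00, V=1.90; Q2=9.50, Q1=9.50; dissipated=11.250
Op 4: GROUND 2: Q2=0; energy lost=9.025
Final charges: Q1=9.50, Q2=0.00, Q3=13.00, Q4=13.00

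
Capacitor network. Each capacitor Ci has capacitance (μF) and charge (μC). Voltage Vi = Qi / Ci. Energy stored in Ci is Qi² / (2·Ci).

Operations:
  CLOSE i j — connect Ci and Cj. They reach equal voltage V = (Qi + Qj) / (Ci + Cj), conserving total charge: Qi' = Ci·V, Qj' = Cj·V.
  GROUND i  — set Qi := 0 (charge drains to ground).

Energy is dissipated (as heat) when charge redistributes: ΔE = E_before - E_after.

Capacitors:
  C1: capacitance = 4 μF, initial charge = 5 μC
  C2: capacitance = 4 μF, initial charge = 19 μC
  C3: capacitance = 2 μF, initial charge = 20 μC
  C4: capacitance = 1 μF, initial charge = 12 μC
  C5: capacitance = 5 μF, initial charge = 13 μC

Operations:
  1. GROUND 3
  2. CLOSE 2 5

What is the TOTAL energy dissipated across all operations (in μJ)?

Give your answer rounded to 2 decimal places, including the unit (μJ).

Answer: 105.14 μJ

Derivation:
Initial: C1(4μF, Q=5μC, V=1.25V), C2(4μF, Q=19μC, V=4.75V), C3(2μF, Q=20μC, V=10.00V), C4(1μF, Q=12μC, V=12.00V), C5(5μF, Q=13μC, V=2.60V)
Op 1: GROUND 3: Q3=0; energy lost=100.000
Op 2: CLOSE 2-5: Q_total=32.00, C_total=9.00, V=3.56; Q2=14.22, Q5=17.78; dissipated=5.136
Total dissipated: 105.136 μJ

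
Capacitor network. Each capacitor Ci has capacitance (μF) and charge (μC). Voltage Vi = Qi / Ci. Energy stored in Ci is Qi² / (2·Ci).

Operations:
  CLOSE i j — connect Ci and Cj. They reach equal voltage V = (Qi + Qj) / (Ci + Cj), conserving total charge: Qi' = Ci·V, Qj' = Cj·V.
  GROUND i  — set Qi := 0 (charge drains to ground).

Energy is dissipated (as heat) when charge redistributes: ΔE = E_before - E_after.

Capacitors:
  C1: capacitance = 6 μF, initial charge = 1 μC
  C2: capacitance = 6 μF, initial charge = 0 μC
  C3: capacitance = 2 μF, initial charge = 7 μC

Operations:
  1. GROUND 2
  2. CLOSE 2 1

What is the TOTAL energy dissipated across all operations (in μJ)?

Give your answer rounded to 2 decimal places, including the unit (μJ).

Initial: C1(6μF, Q=1μC, V=0.17V), C2(6μF, Q=0μC, V=0.00V), C3(2μF, Q=7μC, V=3.50V)
Op 1: GROUND 2: Q2=0; energy lost=0.000
Op 2: CLOSE 2-1: Q_total=1.00, C_total=12.00, V=0.08; Q2=0.50, Q1=0.50; dissipated=0.042
Total dissipated: 0.042 μJ

Answer: 0.04 μJ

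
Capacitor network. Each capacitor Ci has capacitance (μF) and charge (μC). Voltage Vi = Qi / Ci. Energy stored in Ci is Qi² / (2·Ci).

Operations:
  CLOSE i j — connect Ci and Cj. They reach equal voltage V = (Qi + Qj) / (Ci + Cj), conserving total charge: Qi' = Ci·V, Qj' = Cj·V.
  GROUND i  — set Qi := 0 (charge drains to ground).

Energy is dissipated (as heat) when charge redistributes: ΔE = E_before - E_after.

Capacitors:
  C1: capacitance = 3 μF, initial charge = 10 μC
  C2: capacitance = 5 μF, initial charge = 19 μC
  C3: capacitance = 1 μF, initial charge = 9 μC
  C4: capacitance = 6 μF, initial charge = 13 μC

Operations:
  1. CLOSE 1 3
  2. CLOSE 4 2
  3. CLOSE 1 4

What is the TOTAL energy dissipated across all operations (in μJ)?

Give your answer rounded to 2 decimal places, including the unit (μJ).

Initial: C1(3μF, Q=10μC, V=3.33V), C2(5μF, Q=19μC, V=3.80V), C3(1μF, Q=9μC, V=9.00V), C4(6μF, Q=13μC, V=2.17V)
Op 1: CLOSE 1-3: Q_total=19.00, C_total=4.00, V=4.75; Q1=14.25, Q3=4.75; dissipated=12.042
Op 2: CLOSE 4-2: Q_total=32.00, C_total=11.00, V=2.91; Q4=17.45, Q2=14.55; dissipated=3.638
Op 3: CLOSE 1-4: Q_total=31.70, C_total=9.00, V=3.52; Q1=10.57, Q4=21.14; dissipated=3.389
Total dissipated: 19.068 μJ

Answer: 19.07 μJ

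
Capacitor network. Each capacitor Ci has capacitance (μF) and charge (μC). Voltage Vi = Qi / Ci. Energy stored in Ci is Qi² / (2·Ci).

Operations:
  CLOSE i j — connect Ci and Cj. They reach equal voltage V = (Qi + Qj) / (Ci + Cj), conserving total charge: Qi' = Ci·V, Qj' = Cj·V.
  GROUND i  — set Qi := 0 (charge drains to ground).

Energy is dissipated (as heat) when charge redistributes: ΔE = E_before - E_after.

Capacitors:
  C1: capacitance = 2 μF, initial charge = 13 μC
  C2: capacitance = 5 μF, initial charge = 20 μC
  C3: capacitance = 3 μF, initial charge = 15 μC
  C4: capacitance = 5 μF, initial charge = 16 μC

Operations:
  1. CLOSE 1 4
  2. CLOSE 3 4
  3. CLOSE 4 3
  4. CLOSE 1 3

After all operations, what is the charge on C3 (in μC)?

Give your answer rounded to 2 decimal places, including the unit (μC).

Answer: 13.01 μC

Derivation:
Initial: C1(2μF, Q=13μC, V=6.50V), C2(5μF, Q=20μC, V=4.00V), C3(3μF, Q=15μC, V=5.00V), C4(5μF, Q=16μC, V=3.20V)
Op 1: CLOSE 1-4: Q_total=29.00, C_total=7.00, V=4.14; Q1=8.29, Q4=20.71; dissipated=7.779
Op 2: CLOSE 3-4: Q_total=35.71, C_total=8.00, V=4.46; Q3=13.39, Q4=22.32; dissipated=0.689
Op 3: CLOSE 4-3: Q_total=35.71, C_total=8.00, V=4.46; Q4=22.32, Q3=13.39; dissipated=0.000
Op 4: CLOSE 1-3: Q_total=21.68, C_total=5.00, V=4.34; Q1=8.67, Q3=13.01; dissipated=0.062
Final charges: Q1=8.67, Q2=20.00, Q3=13.01, Q4=22.32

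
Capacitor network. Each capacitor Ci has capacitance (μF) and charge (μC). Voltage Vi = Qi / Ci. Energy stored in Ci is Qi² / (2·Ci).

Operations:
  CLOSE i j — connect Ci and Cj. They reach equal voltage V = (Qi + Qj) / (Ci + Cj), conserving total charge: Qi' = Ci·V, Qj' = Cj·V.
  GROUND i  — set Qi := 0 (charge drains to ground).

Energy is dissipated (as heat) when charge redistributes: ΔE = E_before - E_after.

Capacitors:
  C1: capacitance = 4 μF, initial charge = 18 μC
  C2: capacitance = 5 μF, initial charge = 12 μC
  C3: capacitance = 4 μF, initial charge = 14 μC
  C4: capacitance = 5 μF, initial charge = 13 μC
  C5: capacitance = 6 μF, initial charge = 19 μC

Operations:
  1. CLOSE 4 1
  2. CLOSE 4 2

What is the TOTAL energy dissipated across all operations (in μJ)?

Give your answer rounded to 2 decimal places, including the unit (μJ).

Initial: C1(4μF, Q=18μC, V=4.50V), C2(5μF, Q=12μC, V=2.40V), C3(4μF, Q=14μC, V=3.50V), C4(5μF, Q=13μC, V=2.60V), C5(6μF, Q=19μC, V=3.17V)
Op 1: CLOSE 4-1: Q_total=31.00, C_total=9.00, V=3.44; Q4=17.22, Q1=13.78; dissipated=4.011
Op 2: CLOSE 4-2: Q_total=29.22, C_total=10.00, V=2.92; Q4=14.61, Q2=14.61; dissipated=1.364
Total dissipated: 5.375 μJ

Answer: 5.37 μJ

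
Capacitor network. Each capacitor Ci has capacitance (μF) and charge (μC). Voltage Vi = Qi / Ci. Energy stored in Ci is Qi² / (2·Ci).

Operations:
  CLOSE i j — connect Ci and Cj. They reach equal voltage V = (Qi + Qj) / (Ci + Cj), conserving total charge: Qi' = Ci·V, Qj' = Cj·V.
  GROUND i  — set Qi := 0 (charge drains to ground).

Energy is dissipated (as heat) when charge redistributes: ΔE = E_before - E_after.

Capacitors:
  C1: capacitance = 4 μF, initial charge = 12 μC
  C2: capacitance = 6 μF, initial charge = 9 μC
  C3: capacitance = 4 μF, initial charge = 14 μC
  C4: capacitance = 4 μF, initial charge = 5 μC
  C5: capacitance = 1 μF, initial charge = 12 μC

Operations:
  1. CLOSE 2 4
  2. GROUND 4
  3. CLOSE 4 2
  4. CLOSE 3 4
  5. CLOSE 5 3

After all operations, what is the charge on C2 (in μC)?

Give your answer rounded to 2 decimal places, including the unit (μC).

Initial: C1(4μF, Q=12μC, V=3.00V), C2(6μF, Q=9μC, V=1.50V), C3(4μF, Q=14μC, V=3.50V), C4(4μF, Q=5μC, V=1.25V), C5(1μF, Q=12μC, V=12.00V)
Op 1: CLOSE 2-4: Q_total=14.00, C_total=10.00, V=1.40; Q2=8.40, Q4=5.60; dissipated=0.075
Op 2: GROUND 4: Q4=0; energy lost=3.920
Op 3: CLOSE 4-2: Q_total=8.40, C_total=10.00, V=0.84; Q4=3.36, Q2=5.04; dissipated=2.352
Op 4: CLOSE 3-4: Q_total=17.36, C_total=8.00, V=2.17; Q3=8.68, Q4=8.68; dissipated=7.076
Op 5: CLOSE 5-3: Q_total=20.68, C_total=5.00, V=4.14; Q5=4.14, Q3=16.54; dissipated=38.652
Final charges: Q1=12.00, Q2=5.04, Q3=16.54, Q4=8.68, Q5=4.14

Answer: 5.04 μC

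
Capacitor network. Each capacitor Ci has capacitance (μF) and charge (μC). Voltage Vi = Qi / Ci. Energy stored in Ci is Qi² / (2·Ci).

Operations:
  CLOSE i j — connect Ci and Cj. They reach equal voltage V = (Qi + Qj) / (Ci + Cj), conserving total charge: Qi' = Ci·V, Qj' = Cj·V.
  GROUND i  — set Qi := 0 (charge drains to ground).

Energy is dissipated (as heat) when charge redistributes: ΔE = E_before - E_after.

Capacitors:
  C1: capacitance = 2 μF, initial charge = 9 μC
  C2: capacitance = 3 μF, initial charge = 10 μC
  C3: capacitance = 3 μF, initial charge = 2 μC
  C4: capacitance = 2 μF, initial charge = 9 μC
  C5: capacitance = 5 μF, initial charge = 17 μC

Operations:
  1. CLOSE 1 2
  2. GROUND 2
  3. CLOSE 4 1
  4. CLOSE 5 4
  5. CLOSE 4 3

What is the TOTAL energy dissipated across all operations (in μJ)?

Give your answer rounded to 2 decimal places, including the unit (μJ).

Initial: C1(2μF, Q=9μC, V=4.50V), C2(3μF, Q=10μC, V=3.33V), C3(3μF, Q=2μC, V=0.67V), C4(2μF, Q=9μC, V=4.50V), C5(5μF, Q=17μC, V=3.40V)
Op 1: CLOSE 1-2: Q_total=19.00, C_total=5.00, V=3.80; Q1=7.60, Q2=11.40; dissipated=0.817
Op 2: GROUND 2: Q2=0; energy lost=21.660
Op 3: CLOSE 4-1: Q_total=16.60, C_total=4.00, V=4.15; Q4=8.30, Q1=8.30; dissipated=0.245
Op 4: CLOSE 5-4: Q_total=25.30, C_total=7.00, V=3.61; Q5=18.07, Q4=7.23; dissipated=0.402
Op 5: CLOSE 4-3: Q_total=9.23, C_total=5.00, V=1.85; Q4=3.69, Q3=5.54; dissipated=5.213
Total dissipated: 28.337 μJ

Answer: 28.34 μJ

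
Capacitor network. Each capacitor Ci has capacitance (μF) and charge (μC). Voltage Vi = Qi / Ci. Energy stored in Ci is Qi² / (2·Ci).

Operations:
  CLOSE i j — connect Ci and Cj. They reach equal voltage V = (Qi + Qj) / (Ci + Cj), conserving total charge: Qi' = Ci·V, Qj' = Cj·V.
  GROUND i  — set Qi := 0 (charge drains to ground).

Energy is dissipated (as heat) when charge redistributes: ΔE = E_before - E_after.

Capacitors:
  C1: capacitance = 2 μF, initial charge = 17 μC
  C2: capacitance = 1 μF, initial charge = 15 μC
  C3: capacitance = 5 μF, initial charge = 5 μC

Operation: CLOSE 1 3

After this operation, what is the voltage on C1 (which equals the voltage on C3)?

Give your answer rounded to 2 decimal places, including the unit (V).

Answer: 3.14 V

Derivation:
Initial: C1(2μF, Q=17μC, V=8.50V), C2(1μF, Q=15μC, V=15.00V), C3(5μF, Q=5μC, V=1.00V)
Op 1: CLOSE 1-3: Q_total=22.00, C_total=7.00, V=3.14; Q1=6.29, Q3=15.71; dissipated=40.179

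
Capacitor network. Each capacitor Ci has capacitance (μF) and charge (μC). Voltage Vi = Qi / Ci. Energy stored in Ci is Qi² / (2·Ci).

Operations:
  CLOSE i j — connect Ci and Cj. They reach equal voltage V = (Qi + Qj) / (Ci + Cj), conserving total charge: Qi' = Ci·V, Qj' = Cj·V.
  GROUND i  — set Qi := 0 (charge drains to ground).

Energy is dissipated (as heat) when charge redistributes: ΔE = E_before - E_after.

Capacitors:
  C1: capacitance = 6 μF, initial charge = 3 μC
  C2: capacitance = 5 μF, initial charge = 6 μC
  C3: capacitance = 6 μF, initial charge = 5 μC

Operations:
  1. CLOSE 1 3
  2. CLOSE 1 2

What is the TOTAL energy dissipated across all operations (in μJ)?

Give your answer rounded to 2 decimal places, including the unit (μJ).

Initial: C1(6μF, Q=3μC, V=0.50V), C2(5μF, Q=6μC, V=1.20V), C3(6μF, Q=5μC, V=0.83V)
Op 1: CLOSE 1-3: Q_total=8.00, C_total=12.00, V=0.67; Q1=4.00, Q3=4.00; dissipated=0.167
Op 2: CLOSE 1-2: Q_total=10.00, C_total=11.00, V=0.91; Q1=5.45, Q2=4.55; dissipated=0.388
Total dissipated: 0.555 μJ

Answer: 0.55 μJ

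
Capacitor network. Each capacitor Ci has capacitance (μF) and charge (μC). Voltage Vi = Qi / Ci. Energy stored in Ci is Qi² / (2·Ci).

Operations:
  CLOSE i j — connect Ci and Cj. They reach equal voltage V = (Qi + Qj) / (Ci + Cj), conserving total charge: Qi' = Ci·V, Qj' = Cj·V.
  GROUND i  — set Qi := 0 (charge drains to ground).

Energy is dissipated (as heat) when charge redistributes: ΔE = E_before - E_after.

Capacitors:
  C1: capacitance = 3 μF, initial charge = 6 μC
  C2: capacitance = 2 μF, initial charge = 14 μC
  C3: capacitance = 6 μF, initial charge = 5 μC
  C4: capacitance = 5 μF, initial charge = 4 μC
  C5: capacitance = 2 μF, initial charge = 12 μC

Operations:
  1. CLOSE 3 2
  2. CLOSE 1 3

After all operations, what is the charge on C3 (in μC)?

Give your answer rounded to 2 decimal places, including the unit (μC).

Answer: 13.50 μC

Derivation:
Initial: C1(3μF, Q=6μC, V=2.00V), C2(2μF, Q=14μC, V=7.00V), C3(6μF, Q=5μC, V=0.83V), C4(5μF, Q=4μC, V=0.80V), C5(2μF, Q=12μC, V=6.00V)
Op 1: CLOSE 3-2: Q_total=19.00, C_total=8.00, V=2.38; Q3=14.25, Q2=4.75; dissipated=28.521
Op 2: CLOSE 1-3: Q_total=20.25, C_total=9.00, V=2.25; Q1=6.75, Q3=13.50; dissipated=0.141
Final charges: Q1=6.75, Q2=4.75, Q3=13.50, Q4=4.00, Q5=12.00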